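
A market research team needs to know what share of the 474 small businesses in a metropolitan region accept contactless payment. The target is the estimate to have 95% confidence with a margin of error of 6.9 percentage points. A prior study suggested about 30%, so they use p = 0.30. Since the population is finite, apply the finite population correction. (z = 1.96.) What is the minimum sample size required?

Unadjusted: n₀ = 1.96² × 0.30 × 0.70 / 0.069² ≈ 169.45, so n₀ = 170.
Finite population correction with N = 474: n = n₀ / (1 + (n₀−1)/N) = 170 / (1 + 169/474) = 170 / 1.3565 ≈ 125.32.
Rounding up, n = 126.

126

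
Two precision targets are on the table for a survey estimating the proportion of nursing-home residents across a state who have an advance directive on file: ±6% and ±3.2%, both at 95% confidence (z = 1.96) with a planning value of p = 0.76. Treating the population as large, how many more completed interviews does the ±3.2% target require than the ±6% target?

At ±6%: n = 1.96² × 0.1824 / 0.060² ≈ 194.64 → 195.
At ±3.2%: n = 1.96² × 0.1824 / 0.032² ≈ 684.28 → 685.
Additional respondents: 685 − 195 = 490.

490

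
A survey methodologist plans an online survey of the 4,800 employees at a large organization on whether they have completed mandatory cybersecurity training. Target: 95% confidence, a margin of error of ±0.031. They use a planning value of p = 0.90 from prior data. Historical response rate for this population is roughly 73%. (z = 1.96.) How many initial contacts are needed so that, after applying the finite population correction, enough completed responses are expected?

459

Completed interviews needed (unadjusted): n₀ = 1.96² × 0.0900 / 0.031² ≈ 359.78 → 360.
FPC for N = 4,800: n = 360 / (1 + 359/4800) = 360 / 1.0748 ≈ 334.95 → 335.
At a 73% response rate, contacts needed = 335 / 0.73 ≈ 458.90 → 459.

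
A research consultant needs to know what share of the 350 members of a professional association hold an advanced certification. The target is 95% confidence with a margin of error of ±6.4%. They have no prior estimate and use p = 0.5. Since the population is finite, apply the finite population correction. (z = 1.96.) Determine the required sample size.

141

Unadjusted: n₀ = 1.96² × 0.50 × 0.50 / 0.064² ≈ 234.47, so n₀ = 235.
Finite population correction with N = 350: n = n₀ / (1 + (n₀−1)/N) = 235 / (1 + 234/350) = 235 / 1.6686 ≈ 140.84.
Rounding up, n = 141.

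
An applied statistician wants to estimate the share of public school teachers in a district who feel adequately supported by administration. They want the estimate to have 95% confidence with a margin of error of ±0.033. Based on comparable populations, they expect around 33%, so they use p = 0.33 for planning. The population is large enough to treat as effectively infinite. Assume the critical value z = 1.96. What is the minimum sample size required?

With p = 0.33, p(1−p) = 0.2211.
n = z²·p(1−p)/E² = 1.96² × 0.2211 / 0.033² = 3.8416 × 0.2211 / 0.001089 ≈ 779.96.
Rounding up gives n = 780.

780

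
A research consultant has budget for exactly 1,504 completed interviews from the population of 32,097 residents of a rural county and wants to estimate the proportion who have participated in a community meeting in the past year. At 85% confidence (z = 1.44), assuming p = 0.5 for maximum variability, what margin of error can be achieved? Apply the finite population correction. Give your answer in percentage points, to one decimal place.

Finite-population factor: (N−n)/(N−1) = (32097−1504)/(32097−1) = 0.9532.
SE(p̂) = √[p(1−p)/n · (N−n)/(N−1)] = √[0.2500/1504 × 0.9532] = 0.01259.
E = z × SE = 1.44 × 0.01259 = 0.01813 ≈ 1.8 percentage points.

1.8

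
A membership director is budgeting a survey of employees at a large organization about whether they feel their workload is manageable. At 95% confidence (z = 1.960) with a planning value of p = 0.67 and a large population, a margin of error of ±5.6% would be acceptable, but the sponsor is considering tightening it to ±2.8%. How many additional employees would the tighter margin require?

At ±5.6%: n = 1.960² × 0.2211 / 0.056² ≈ 270.85 → 271.
At ±2.8%: n = 1.960² × 0.2211 / 0.028² ≈ 1083.39 → 1084.
Additional respondents: 1084 − 271 = 813.

813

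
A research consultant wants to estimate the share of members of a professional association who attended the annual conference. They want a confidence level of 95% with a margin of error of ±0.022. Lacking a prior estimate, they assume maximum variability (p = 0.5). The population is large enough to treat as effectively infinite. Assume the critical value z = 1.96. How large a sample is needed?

With p = 0.5, p(1−p) = 0.25.
n = z²·p(1−p)/E² = 1.96² × 0.2500 / 0.022² = 3.8416 × 0.2500 / 0.000484 ≈ 1984.30.
Rounding up gives n = 1985.

1985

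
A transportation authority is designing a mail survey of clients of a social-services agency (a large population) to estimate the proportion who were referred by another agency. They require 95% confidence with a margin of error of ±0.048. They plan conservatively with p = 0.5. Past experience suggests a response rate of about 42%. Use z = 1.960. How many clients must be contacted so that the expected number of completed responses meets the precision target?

Completed interviews needed: n₀ = 1.960² × 0.2500 / 0.048² ≈ 416.84 → 417.
At a 42% response rate, contacts needed = 417 / 0.42 ≈ 992.86 → 993.

993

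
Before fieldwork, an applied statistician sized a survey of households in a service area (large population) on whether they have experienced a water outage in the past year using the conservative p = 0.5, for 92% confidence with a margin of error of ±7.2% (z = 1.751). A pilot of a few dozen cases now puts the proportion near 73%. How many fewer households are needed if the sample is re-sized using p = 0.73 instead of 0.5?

Conservative (p = 0.5): n = 1.751² × 0.25 / 0.072² ≈ 147.86 → 148.
Using p = 0.73: p(1−p) = 0.1971, so n = 1.751² × 0.1971 / 0.072² ≈ 116.57 → 117.
Reduction: 148 − 117 = 31.

31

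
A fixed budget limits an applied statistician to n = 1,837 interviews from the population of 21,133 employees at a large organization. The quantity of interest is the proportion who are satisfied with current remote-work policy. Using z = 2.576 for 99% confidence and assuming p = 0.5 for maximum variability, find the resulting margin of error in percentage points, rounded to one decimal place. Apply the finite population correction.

2.9

Finite-population factor: (N−n)/(N−1) = (21133−1837)/(21133−1) = 0.9131.
SE(p̂) = √[p(1−p)/n · (N−n)/(N−1)] = √[0.2500/1837 × 0.9131] = 0.01115.
E = z × SE = 2.576 × 0.01115 = 0.02872 ≈ 2.9 percentage points.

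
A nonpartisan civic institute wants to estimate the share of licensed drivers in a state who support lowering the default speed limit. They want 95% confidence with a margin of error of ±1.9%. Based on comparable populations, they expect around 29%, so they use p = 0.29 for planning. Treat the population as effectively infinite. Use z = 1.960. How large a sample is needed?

With p = 0.29, p(1−p) = 0.2059.
n = z²·p(1−p)/E² = 1.960² × 0.2059 / 0.019² = 3.8416 × 0.2059 / 0.000361 ≈ 2191.10.
Rounding up gives n = 2192.

2192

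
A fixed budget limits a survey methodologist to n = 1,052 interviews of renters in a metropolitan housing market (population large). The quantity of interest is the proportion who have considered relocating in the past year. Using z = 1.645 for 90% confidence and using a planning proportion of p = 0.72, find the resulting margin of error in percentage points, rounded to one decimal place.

SE(p̂) = √[p(1−p)/n] = √[0.2016/1052] = 0.01384.
E = z × SE = 1.645 × 0.01384 = 0.02277, or 2.3 percentage points.

2.3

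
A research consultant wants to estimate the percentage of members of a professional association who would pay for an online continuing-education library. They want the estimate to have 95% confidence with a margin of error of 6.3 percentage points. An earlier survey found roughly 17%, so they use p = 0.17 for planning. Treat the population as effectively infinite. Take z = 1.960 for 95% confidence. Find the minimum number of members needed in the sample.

With p = 0.17, p(1−p) = 0.1411.
n = z²·p(1−p)/E² = 1.960² × 0.1411 / 0.063² = 3.8416 × 0.1411 / 0.003969 ≈ 136.57.
Rounding up gives n = 137.

137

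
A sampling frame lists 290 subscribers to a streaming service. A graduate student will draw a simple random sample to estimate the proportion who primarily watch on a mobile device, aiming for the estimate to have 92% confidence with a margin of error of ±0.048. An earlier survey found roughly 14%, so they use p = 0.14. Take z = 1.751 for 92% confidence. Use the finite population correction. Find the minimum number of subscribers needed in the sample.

Unadjusted: n₀ = 1.751² × 0.14 × 0.86 / 0.048² ≈ 160.22, so n₀ = 161.
Finite population correction with N = 290: n = n₀ / (1 + (n₀−1)/N) = 161 / (1 + 160/290) = 161 / 1.5517 ≈ 103.76.
Rounding up, n = 104.

104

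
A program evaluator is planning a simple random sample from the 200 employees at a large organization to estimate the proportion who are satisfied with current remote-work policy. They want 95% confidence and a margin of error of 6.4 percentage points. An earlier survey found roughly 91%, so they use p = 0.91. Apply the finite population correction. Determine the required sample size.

For 95% confidence, z = 1.960.
Unadjusted: n₀ = 1.960² × 0.91 × 0.09 / 0.064² ≈ 76.81, so n₀ = 77.
Finite population correction with N = 200: n = n₀ / (1 + (n₀−1)/N) = 77 / (1 + 76/200) = 77 / 1.3800 ≈ 55.80.
Rounding up, n = 56.

56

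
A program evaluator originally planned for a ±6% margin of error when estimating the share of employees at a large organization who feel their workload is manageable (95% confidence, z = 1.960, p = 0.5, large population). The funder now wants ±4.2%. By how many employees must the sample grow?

At ±6%: n = 1.960² × 0.2500 / 0.060² ≈ 266.78 → 267.
At ±4.2%: n = 1.960² × 0.2500 / 0.042² ≈ 544.44 → 545.
Additional respondents: 545 − 267 = 278.

278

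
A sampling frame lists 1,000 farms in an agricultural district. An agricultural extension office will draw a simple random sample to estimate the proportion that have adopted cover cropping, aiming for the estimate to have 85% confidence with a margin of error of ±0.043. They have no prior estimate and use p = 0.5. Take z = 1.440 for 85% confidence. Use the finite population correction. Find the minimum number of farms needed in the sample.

Unadjusted: n₀ = 1.440² × 0.50 × 0.50 / 0.043² ≈ 280.37, so n₀ = 281.
Finite population correction with N = 1,000: n = n₀ / (1 + (n₀−1)/N) = 281 / (1 + 280/1000) = 281 / 1.2800 ≈ 219.53.
Rounding up, n = 220.

220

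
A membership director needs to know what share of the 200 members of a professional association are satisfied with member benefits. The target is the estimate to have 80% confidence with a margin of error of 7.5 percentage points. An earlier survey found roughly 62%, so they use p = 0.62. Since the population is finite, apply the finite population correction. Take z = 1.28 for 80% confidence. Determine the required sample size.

52

Unadjusted: n₀ = 1.28² × 0.62 × 0.38 / 0.075² ≈ 68.62, so n₀ = 69.
Finite population correction with N = 200: n = n₀ / (1 + (n₀−1)/N) = 69 / (1 + 68/200) = 69 / 1.3400 ≈ 51.49.
Rounding up, n = 52.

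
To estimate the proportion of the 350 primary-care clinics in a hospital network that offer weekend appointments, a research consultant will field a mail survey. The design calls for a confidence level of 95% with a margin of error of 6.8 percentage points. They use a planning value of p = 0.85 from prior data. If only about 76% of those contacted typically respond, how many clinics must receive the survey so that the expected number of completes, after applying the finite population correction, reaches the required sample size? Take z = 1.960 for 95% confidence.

Completed interviews needed (unadjusted): n₀ = 1.960² × 0.1275 / 0.068² ≈ 105.93 → 106.
FPC for N = 350: n = 106 / (1 + 105/350) = 106 / 1.3000 ≈ 81.54 → 82.
At a 76% response rate, contacts needed = 82 / 0.76 ≈ 107.89 → 108.

108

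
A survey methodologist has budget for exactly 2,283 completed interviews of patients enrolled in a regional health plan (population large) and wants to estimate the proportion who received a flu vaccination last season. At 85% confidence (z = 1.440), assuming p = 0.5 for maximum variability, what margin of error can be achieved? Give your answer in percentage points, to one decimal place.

SE(p̂) = √[p(1−p)/n] = √[0.2500/2283] = 0.01046.
E = z × SE = 1.440 × 0.01046 = 0.01507, or 1.5 percentage points.

1.5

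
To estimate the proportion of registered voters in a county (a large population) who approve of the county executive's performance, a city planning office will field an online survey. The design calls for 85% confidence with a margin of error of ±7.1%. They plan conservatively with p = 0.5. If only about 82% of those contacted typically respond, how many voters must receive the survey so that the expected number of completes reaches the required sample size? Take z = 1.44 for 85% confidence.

126

Completed interviews needed: n₀ = 1.44² × 0.2500 / 0.071² ≈ 102.84 → 103.
At an 82% response rate, contacts needed = 103 / 0.82 ≈ 125.61 → 126.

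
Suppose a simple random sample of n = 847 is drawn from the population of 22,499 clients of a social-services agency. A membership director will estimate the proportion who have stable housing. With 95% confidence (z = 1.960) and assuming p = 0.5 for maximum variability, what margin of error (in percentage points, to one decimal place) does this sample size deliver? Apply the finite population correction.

3.3

Finite-population factor: (N−n)/(N−1) = (22499−847)/(22499−1) = 0.9624.
SE(p̂) = √[p(1−p)/n · (N−n)/(N−1)] = √[0.2500/847 × 0.9624] = 0.01685.
E = z × SE = 1.960 × 0.01685 = 0.03303 ≈ 3.3 percentage points.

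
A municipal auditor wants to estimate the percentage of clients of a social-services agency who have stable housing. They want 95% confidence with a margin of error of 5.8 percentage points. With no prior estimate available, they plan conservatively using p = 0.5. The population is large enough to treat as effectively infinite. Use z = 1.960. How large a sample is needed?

286

With p = 0.5, p(1−p) = 0.25.
n = z²·p(1−p)/E² = 1.960² × 0.2500 / 0.058² = 3.8416 × 0.2500 / 0.003364 ≈ 285.49.
Rounding up gives n = 286.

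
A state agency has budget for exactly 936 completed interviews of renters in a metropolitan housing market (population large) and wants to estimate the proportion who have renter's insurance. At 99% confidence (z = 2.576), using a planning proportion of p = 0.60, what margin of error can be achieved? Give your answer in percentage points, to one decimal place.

SE(p̂) = √[p(1−p)/n] = √[0.2400/936] = 0.01601.
E = z × SE = 2.576 × 0.01601 = 0.04125, or 4.1 percentage points.

4.1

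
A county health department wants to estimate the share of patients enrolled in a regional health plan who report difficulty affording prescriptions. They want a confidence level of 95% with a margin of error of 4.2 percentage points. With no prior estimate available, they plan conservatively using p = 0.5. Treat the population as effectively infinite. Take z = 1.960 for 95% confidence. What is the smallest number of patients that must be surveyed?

With p = 0.5, p(1−p) = 0.25.
n = z²·p(1−p)/E² = 1.960² × 0.2500 / 0.042² = 3.8416 × 0.2500 / 0.001764 ≈ 544.44.
Rounding up gives n = 545.

545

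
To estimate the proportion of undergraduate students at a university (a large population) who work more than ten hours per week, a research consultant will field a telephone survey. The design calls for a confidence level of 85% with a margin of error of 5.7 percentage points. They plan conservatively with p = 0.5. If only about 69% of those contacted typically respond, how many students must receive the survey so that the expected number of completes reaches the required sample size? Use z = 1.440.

232

Completed interviews needed: n₀ = 1.440² × 0.2500 / 0.057² ≈ 159.56 → 160.
At a 69% response rate, contacts needed = 160 / 0.69 ≈ 231.88 → 232.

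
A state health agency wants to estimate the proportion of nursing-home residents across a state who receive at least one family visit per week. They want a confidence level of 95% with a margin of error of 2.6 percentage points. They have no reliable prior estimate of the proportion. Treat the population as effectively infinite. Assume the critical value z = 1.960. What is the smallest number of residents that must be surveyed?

With no prior estimate, use p = 0.5, giving p(1−p) = 0.25.
n = z²·p(1−p)/E² = 1.960² × 0.2500 / 0.026² = 3.8416 × 0.2500 / 0.000676 ≈ 1420.71.
Rounding up gives n = 1421.

1421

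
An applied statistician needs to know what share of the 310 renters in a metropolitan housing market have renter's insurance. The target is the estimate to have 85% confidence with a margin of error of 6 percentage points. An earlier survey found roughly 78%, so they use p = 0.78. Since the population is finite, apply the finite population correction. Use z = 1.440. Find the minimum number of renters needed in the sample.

Unadjusted: n₀ = 1.440² × 0.78 × 0.22 / 0.060² ≈ 98.84, so n₀ = 99.
Finite population correction with N = 310: n = n₀ / (1 + (n₀−1)/N) = 99 / (1 + 98/310) = 99 / 1.3161 ≈ 75.22.
Rounding up, n = 76.

76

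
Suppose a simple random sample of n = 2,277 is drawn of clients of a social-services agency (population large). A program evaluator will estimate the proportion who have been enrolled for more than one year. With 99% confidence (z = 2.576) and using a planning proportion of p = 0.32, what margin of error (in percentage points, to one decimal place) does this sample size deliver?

SE(p̂) = √[p(1−p)/n] = √[0.2176/2277] = 0.00978.
E = z × SE = 2.576 × 0.00978 = 0.02518, or 2.5 percentage points.

2.5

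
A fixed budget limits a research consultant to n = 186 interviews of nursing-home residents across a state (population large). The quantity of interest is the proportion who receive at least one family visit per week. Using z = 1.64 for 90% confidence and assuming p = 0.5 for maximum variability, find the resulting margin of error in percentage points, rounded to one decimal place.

SE(p̂) = √[p(1−p)/n] = √[0.2500/186] = 0.03666.
E = z × SE = 1.64 × 0.03666 = 0.06013, or 6.0 percentage points.

6.0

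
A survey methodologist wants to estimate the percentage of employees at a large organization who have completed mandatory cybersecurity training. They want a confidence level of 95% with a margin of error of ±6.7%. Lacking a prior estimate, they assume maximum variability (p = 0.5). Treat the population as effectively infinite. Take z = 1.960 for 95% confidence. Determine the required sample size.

With p = 0.5, p(1−p) = 0.25.
n = z²·p(1−p)/E² = 1.960² × 0.2500 / 0.067² = 3.8416 × 0.2500 / 0.004489 ≈ 213.95.
Rounding up gives n = 214.

214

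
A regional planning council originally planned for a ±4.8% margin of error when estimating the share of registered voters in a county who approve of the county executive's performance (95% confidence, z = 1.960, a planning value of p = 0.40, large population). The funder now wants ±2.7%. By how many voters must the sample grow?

864

At ±4.8%: n = 1.960² × 0.2400 / 0.048² ≈ 400.17 → 401.
At ±2.7%: n = 1.960² × 0.2400 / 0.027² ≈ 1264.72 → 1265.
Additional respondents: 1265 − 401 = 864.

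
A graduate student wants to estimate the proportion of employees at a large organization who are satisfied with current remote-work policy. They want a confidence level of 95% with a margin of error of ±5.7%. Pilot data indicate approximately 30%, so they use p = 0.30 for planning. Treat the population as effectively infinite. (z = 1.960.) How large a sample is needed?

249

With p = 0.30, p(1−p) = 0.2100.
n = z²·p(1−p)/E² = 1.960² × 0.2100 / 0.057² = 3.8416 × 0.2100 / 0.003249 ≈ 248.30.
Rounding up gives n = 249.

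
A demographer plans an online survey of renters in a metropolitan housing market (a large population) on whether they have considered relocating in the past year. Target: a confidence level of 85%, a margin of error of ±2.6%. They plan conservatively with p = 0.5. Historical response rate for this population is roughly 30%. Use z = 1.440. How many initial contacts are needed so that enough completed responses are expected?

2557

Completed interviews needed: n₀ = 1.440² × 0.2500 / 0.026² ≈ 766.86 → 767.
At a 30% response rate, contacts needed = 767 / 0.30 ≈ 2556.67 → 2557.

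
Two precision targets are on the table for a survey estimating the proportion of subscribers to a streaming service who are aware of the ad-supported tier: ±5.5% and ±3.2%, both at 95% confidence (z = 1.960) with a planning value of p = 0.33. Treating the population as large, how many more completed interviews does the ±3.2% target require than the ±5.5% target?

549

At ±5.5%: n = 1.960² × 0.2211 / 0.055² ≈ 280.79 → 281.
At ±3.2%: n = 1.960² × 0.2211 / 0.032² ≈ 829.47 → 830.
Additional respondents: 830 − 281 = 549.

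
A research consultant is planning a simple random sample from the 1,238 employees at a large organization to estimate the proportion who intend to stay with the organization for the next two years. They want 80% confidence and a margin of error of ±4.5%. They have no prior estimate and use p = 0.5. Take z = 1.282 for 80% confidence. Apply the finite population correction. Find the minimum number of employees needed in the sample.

175

Unadjusted: n₀ = 1.282² × 0.50 × 0.50 / 0.045² ≈ 202.90, so n₀ = 203.
Finite population correction with N = 1,238: n = n₀ / (1 + (n₀−1)/N) = 203 / (1 + 202/1238) = 203 / 1.1632 ≈ 174.52.
Rounding up, n = 175.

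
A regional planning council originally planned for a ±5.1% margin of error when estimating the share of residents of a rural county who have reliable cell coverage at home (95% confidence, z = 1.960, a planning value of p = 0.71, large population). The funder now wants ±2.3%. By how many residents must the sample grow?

1191

At ±5.1%: n = 1.960² × 0.2059 / 0.051² ≈ 304.11 → 305.
At ±2.3%: n = 1.960² × 0.2059 / 0.023² ≈ 1495.25 → 1496.
Additional respondents: 1496 − 305 = 1191.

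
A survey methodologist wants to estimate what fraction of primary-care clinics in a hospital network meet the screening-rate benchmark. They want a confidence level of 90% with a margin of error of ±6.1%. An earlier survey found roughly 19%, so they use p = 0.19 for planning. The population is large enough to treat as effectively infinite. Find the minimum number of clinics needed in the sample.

112

For 90% confidence, z = 1.645.
With p = 0.19, p(1−p) = 0.1539.
n = z²·p(1−p)/E² = 1.645² × 0.1539 / 0.061² = 2.7060 × 0.1539 / 0.003721 ≈ 111.92.
Rounding up gives n = 112.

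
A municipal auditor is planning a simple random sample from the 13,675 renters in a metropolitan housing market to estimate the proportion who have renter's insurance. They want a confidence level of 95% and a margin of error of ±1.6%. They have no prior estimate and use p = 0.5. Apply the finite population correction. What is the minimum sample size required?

2945

For 95% confidence, z = 1.960.
Unadjusted: n₀ = 1.960² × 0.50 × 0.50 / 0.016² ≈ 3751.56, so n₀ = 3752.
Finite population correction with N = 13,675: n = n₀ / (1 + (n₀−1)/N) = 3752 / (1 + 3751/13675) = 3752 / 1.2743 ≈ 2944.37.
Rounding up, n = 2945.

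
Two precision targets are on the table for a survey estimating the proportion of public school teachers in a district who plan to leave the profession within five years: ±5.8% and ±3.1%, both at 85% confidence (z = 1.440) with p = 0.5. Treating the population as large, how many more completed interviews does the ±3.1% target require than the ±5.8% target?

385

At ±5.8%: n = 1.440² × 0.2500 / 0.058² ≈ 154.10 → 155.
At ±3.1%: n = 1.440² × 0.2500 / 0.031² ≈ 539.44 → 540.
Additional respondents: 540 − 155 = 385.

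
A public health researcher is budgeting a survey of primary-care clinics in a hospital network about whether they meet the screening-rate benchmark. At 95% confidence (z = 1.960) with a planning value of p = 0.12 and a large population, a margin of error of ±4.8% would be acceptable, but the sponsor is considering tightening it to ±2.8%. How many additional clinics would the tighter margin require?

341

At ±4.8%: n = 1.960² × 0.1056 / 0.048² ≈ 176.07 → 177.
At ±2.8%: n = 1.960² × 0.1056 / 0.028² ≈ 517.44 → 518.
Additional respondents: 518 − 177 = 341.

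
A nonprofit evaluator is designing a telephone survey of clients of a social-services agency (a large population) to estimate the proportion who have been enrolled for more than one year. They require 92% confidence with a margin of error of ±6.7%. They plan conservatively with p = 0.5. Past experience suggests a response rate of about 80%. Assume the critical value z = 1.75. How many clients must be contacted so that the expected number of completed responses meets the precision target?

214

Completed interviews needed: n₀ = 1.75² × 0.2500 / 0.067² ≈ 170.56 → 171.
At an 80% response rate, contacts needed = 171 / 0.80 ≈ 213.75 → 214.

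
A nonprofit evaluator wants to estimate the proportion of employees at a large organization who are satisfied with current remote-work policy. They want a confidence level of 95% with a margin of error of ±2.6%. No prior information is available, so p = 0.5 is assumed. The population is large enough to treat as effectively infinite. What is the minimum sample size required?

For 95% confidence, z = 1.960.
With p = 0.5, p(1−p) = 0.25.
n = z²·p(1−p)/E² = 1.960² × 0.2500 / 0.026² = 3.8416 × 0.2500 / 0.000676 ≈ 1420.71.
Rounding up gives n = 1421.

1421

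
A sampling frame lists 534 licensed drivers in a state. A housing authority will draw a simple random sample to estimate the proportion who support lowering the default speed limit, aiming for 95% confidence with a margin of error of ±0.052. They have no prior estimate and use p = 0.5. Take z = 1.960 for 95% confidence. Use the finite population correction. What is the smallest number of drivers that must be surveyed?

Unadjusted: n₀ = 1.960² × 0.50 × 0.50 / 0.052² ≈ 355.18, so n₀ = 356.
Finite population correction with N = 534: n = n₀ / (1 + (n₀−1)/N) = 356 / (1 + 355/534) = 356 / 1.6648 ≈ 213.84.
Rounding up, n = 214.

214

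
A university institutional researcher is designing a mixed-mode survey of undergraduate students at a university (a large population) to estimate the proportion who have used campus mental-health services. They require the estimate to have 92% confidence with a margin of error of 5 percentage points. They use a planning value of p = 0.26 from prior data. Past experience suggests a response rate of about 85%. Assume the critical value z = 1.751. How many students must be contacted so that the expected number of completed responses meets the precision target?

Completed interviews needed: n₀ = 1.751² × 0.1924 / 0.050² ≈ 235.96 → 236.
At an 85% response rate, contacts needed = 236 / 0.85 ≈ 277.65 → 278.

278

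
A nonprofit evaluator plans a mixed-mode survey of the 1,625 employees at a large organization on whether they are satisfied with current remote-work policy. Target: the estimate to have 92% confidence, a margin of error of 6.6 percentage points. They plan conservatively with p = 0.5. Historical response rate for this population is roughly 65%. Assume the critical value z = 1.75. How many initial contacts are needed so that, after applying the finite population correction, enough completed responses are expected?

245

Completed interviews needed (unadjusted): n₀ = 1.75² × 0.2500 / 0.066² ≈ 175.76 → 176.
FPC for N = 1,625: n = 176 / (1 + 175/1625) = 176 / 1.1077 ≈ 158.89 → 159.
At a 65% response rate, contacts needed = 159 / 0.65 ≈ 244.62 → 245.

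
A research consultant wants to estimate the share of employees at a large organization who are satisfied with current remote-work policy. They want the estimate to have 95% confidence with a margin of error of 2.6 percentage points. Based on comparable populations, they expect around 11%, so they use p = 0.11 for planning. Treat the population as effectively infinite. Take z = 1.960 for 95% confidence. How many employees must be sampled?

With p = 0.11, p(1−p) = 0.0979.
n = z²·p(1−p)/E² = 1.960² × 0.0979 / 0.026² = 3.8416 × 0.0979 / 0.000676 ≈ 556.35.
Rounding up gives n = 557.

557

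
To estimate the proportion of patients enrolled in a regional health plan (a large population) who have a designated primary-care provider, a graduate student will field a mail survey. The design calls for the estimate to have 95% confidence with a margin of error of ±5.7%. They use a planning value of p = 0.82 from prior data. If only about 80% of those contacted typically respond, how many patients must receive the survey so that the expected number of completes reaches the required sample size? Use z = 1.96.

219

Completed interviews needed: n₀ = 1.96² × 0.1476 / 0.057² ≈ 174.52 → 175.
At an 80% response rate, contacts needed = 175 / 0.80 ≈ 218.75 → 219.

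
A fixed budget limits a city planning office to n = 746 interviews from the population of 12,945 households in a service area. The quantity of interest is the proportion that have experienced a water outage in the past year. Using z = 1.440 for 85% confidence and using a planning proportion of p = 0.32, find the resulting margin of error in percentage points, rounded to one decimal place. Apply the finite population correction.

2.4

Finite-population factor: (N−n)/(N−1) = (12945−746)/(12945−1) = 0.9424.
SE(p̂) = √[p(1−p)/n · (N−n)/(N−1)] = √[0.2176/746 × 0.9424] = 0.01658.
E = z × SE = 1.440 × 0.01658 = 0.02388 ≈ 2.4 percentage points.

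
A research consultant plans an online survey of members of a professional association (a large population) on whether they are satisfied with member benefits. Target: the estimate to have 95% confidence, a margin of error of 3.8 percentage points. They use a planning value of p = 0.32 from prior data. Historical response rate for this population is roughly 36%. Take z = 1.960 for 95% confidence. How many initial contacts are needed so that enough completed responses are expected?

Completed interviews needed: n₀ = 1.960² × 0.2176 / 0.038² ≈ 578.90 → 579.
At a 36% response rate, contacts needed = 579 / 0.36 ≈ 1608.33 → 1609.

1609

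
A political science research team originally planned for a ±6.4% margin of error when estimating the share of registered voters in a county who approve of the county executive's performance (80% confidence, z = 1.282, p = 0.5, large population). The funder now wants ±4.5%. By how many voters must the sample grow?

At ±6.4%: n = 1.282² × 0.2500 / 0.064² ≈ 100.31 → 101.
At ±4.5%: n = 1.282² × 0.2500 / 0.045² ≈ 202.90 → 203.
Additional respondents: 203 − 101 = 102.

102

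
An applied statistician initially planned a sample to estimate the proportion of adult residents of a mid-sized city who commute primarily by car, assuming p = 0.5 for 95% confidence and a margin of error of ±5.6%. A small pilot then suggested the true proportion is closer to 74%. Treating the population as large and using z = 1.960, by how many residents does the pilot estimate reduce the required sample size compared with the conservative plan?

71

Conservative (p = 0.5): n = 1.960² × 0.25 / 0.056² ≈ 306.25 → 307.
Using p = 0.74: p(1−p) = 0.1924, so n = 1.960² × 0.1924 / 0.056² ≈ 235.69 → 236.
Reduction: 307 − 236 = 71.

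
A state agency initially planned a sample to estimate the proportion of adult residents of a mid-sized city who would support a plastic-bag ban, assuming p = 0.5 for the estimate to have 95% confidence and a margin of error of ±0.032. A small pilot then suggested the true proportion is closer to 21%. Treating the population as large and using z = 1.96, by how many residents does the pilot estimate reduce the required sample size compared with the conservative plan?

Conservative (p = 0.5): n = 1.96² × 0.25 / 0.032² ≈ 937.89 → 938.
Using p = 0.21: p(1−p) = 0.1659, so n = 1.96² × 0.1659 / 0.032² ≈ 622.38 → 623.
Reduction: 938 − 623 = 315.

315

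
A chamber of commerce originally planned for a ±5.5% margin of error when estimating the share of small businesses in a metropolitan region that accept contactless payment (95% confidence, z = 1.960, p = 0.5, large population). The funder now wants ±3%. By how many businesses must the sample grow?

At ±5.5%: n = 1.960² × 0.2500 / 0.055² ≈ 317.49 → 318.
At ±3%: n = 1.960² × 0.2500 / 0.030² ≈ 1067.11 → 1068.
Additional respondents: 1068 − 318 = 750.

750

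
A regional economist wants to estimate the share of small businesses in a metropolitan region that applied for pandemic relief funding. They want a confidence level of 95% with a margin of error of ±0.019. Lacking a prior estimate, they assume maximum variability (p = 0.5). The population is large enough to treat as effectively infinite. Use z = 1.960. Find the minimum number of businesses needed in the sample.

With p = 0.5, p(1−p) = 0.25.
n = z²·p(1−p)/E² = 1.960² × 0.2500 / 0.019² = 3.8416 × 0.2500 / 0.000361 ≈ 2660.39.
Rounding up gives n = 2661.

2661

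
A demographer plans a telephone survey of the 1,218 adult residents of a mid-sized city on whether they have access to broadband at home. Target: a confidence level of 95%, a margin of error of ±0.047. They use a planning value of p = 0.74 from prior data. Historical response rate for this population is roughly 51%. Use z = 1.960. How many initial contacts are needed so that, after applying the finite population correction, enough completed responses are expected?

Completed interviews needed (unadjusted): n₀ = 1.960² × 0.1924 / 0.047² ≈ 334.60 → 335.
FPC for N = 1,218: n = 335 / (1 + 334/1218) = 335 / 1.2742 ≈ 262.91 → 263.
At a 51% response rate, contacts needed = 263 / 0.51 ≈ 515.69 → 516.

516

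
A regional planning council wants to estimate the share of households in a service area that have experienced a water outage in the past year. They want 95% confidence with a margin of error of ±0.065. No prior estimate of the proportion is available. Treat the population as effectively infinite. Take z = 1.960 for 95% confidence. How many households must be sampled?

228

With no prior estimate, use p = 0.5, giving p(1−p) = 0.25.
n = z²·p(1−p)/E² = 1.960² × 0.2500 / 0.065² = 3.8416 × 0.2500 / 0.004225 ≈ 227.31.
Rounding up gives n = 228.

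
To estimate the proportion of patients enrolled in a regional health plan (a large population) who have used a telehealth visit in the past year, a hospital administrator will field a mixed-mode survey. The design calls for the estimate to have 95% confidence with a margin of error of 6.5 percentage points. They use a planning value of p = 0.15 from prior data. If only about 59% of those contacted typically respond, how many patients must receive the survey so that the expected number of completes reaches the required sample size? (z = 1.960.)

Completed interviews needed: n₀ = 1.960² × 0.1275 / 0.065² ≈ 115.93 → 116.
At a 59% response rate, contacts needed = 116 / 0.59 ≈ 196.61 → 197.

197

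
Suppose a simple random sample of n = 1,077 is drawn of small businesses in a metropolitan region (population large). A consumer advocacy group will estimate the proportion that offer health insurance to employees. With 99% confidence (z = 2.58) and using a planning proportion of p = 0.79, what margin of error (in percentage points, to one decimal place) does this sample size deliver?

3.2

SE(p̂) = √[p(1−p)/n] = √[0.1659/1077] = 0.01241.
E = z × SE = 2.58 × 0.01241 = 0.03202, or 3.2 percentage points.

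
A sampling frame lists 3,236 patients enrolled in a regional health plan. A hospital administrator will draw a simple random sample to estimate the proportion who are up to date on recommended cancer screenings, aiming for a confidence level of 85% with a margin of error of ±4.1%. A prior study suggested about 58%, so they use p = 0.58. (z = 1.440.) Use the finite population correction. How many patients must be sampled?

Unadjusted: n₀ = 1.440² × 0.58 × 0.42 / 0.041² ≈ 300.49, so n₀ = 301.
Finite population correction with N = 3,236: n = n₀ / (1 + (n₀−1)/N) = 301 / (1 + 300/3236) = 301 / 1.0927 ≈ 275.46.
Rounding up, n = 276.

276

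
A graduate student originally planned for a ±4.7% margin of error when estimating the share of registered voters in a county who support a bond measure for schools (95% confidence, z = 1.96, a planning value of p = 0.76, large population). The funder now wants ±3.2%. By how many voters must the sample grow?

At ±4.7%: n = 1.96² × 0.1824 / 0.047² ≈ 317.21 → 318.
At ±3.2%: n = 1.96² × 0.1824 / 0.032² ≈ 684.28 → 685.
Additional respondents: 685 − 318 = 367.

367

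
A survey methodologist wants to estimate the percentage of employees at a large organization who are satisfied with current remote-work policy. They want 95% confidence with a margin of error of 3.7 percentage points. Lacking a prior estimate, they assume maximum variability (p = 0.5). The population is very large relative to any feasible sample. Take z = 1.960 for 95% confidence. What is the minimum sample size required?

702

With p = 0.5, p(1−p) = 0.25.
n = z²·p(1−p)/E² = 1.960² × 0.2500 / 0.037² = 3.8416 × 0.2500 / 0.001369 ≈ 701.53.
Rounding up gives n = 702.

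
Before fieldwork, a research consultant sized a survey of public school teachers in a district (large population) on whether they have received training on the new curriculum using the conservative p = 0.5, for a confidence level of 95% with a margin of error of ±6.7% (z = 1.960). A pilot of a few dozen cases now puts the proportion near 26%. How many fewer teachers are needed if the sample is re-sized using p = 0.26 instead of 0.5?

49

Conservative (p = 0.5): n = 1.960² × 0.25 / 0.067² ≈ 213.95 → 214.
Using p = 0.26: p(1−p) = 0.1924, so n = 1.960² × 0.1924 / 0.067² ≈ 164.65 → 165.
Reduction: 214 − 165 = 49.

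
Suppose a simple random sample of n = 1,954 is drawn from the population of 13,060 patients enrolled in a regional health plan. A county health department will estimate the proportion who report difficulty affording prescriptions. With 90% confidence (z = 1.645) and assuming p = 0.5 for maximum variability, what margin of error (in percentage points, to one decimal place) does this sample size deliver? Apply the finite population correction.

Finite-population factor: (N−n)/(N−1) = (13060−1954)/(13060−1) = 0.8504.
SE(p̂) = √[p(1−p)/n · (N−n)/(N−1)] = √[0.2500/1954 × 0.8504] = 0.01043.
E = z × SE = 1.645 × 0.01043 = 0.01716 ≈ 1.7 percentage points.

1.7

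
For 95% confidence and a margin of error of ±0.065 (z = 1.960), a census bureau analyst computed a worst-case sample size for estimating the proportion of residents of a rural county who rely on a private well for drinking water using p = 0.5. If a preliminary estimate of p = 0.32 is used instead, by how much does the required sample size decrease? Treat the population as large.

30

Conservative (p = 0.5): n = 1.960² × 0.25 / 0.065² ≈ 227.31 → 228.
Using p = 0.32: p(1−p) = 0.2176, so n = 1.960² × 0.2176 / 0.065² ≈ 197.85 → 198.
Reduction: 228 − 198 = 30.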